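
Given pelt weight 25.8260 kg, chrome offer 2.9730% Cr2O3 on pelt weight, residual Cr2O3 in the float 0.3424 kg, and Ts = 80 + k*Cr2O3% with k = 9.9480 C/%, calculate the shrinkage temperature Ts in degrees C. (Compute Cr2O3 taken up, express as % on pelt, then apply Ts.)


Offered = pelt * offer_pct / 100 = 25.8260 * 2.9730 / 100 = 0.7678 kg
Uptake = offered - residual = 0.7678 - 0.3424 = 0.4254 kg
Cr2O3% on pelt = uptake / pelt * 100 = 0.4254 / 25.8260 * 100 = 1.6472 %
Ts = 80 + k * Cr2O3% = 80 + 9.9480 * 1.6472 = 96.3864 C


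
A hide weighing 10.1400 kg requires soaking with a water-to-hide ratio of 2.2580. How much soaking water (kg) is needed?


Formula: Water = hide_weight * ratio
Substituting: Water = 10.1400 * 2.2580
Result: 22.8961 kg


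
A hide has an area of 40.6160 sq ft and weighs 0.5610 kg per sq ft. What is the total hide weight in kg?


Formula: Weight = area * weight_per_sqft
Substituting: Weight = 40.6160 * 0.5610
Result: 22.7856 kg


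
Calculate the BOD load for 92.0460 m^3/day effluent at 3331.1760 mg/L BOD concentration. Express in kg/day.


Formula: BOD_load = volume * conc / 1000
Substituting: BOD_load = 92.0460 * 3331.1760 / 1000
Result: 306.6214 kg/day


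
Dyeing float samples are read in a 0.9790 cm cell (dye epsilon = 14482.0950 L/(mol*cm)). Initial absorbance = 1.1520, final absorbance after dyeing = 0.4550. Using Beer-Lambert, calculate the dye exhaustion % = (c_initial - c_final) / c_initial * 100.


c_initial = A_i / (epsilon * l) = 1.1520 / (14482.0950 * 0.9790) = 8.1253e-05 mol/L
c_final = A_f / (epsilon * l) = 0.4550 / (14482.0950 * 0.9790) = 3.2092e-05 mol/L
Exhaustion = (c_initial - c_final) / c_initial * 100 = (8.1253e-05 - 3.2092e-05) / 8.1253e-05 * 100 = 60.5035 %


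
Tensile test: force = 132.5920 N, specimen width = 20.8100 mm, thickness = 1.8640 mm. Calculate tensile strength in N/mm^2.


Formula: TS = force / (width * thickness)
Substituting: TS = 132.5920 / (20.8100 * 1.8640)
Result: 3.4182 N/mm^2


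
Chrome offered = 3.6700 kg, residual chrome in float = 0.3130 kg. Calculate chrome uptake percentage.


Formula: Uptake = (offered - residual) / offered * 100
Substituting: Uptake = (3.6700 - 0.3130) / 3.6700 * 100
Result: 91.4714 %


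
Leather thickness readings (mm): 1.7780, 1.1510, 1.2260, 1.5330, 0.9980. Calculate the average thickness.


Formula: Average = sum / n
Substituting: Average = 6.6860 / 5
Result: 1.3372 mm


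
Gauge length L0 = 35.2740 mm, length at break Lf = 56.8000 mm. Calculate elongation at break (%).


Formula: Elongation = (Lf - L0) / L0 * 100
Substituting: Elongation = (56.8000 - 35.2740) / 35.2740 * 100
Result: 61.0251 %


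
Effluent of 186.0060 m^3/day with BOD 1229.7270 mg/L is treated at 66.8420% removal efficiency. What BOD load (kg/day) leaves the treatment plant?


Load_in = volume * conc / 1000 = 186.0060 * 1229.7270 / 1000 = 228.7366 kg/day
Removed = Load_in * eff / 100 = 228.7366 * 66.8420 / 100 = 152.8921 kg/day
Load_out = Load_in - Removed = 228.7366 - 152.8921 = 75.8445 kg/day


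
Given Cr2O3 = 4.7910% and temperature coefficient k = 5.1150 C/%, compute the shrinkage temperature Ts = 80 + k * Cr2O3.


Formula: Ts = 80 + k * Cr2O3
Substituting: Ts = 80 + 5.1150 * 4.7910
Result: 104.5060 C


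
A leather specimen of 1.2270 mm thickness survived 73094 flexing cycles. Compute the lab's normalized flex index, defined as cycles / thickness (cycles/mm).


Formula: Index = cycles / thickness
Substituting: Index = 73094 / 1.2270
Result: 59571.3121 cycles/mm


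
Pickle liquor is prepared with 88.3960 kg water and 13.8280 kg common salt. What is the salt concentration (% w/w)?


Formula: Conc = salt / (water + salt) * 100
Substituting: Conc = 13.8280 / (88.3960 + 13.8280) * 100
Result: 13.5272 %


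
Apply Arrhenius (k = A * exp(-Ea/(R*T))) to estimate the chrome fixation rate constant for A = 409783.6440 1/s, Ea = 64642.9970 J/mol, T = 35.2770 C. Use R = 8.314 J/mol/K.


T_K = T_C + 273.15 = 35.2770 + 273.15 = 308.4270 K
exponent = -Ea / (R * T_K) = -64642.9970 / (8.314 * 308.4270) = -25.2092
k = A * exp(exponent) = 409783.6440 * exp(-25.2092) = 4.6168e-06 1/s


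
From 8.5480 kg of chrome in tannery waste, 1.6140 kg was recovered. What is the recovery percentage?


Formula: Recovery = recovered / input * 100
Substituting: Recovery = 1.6140 / 8.5480 * 100
Result: 18.8816 %


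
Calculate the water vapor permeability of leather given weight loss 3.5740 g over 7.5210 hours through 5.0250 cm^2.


Formula: WVP = loss / (area * time)
Substituting: WVP = 3.5740 / (5.0250 * 7.5210)
Result: 0.0945677 g/(cm^2*hr)


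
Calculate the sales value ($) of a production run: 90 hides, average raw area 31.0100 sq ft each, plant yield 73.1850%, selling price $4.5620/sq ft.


Raw_total = N * avg_area = 90 * 31.0100 = 2790.9000 sq ft
Finished = Raw_total * yield / 100 = 2790.9000 * 73.1850 / 100 = 2042.5202 sq ft
Value = Finished * price = 2042.5202 * 4.5620 = 9317.9770 $


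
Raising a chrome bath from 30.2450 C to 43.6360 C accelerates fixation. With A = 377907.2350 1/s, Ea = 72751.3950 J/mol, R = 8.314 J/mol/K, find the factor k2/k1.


T1 = 30.2450 + 273.15 = 303.3950 K; T2 = 43.6360 + 273.15 = 316.7860 K
k1 = A * exp(-Ea/(R*T1)) = 377907.2350 * exp(-72751.3950/(8.314*303.3950)) = 1.1260e-07 1/s
k2 = A * exp(-Ea/(R*T2)) = 377907.2350 * exp(-72751.3950/(8.314*316.7860)) = 3.8108e-07 1/s
k2/k1 = 3.8108e-07 / 1.1260e-07 = 3.3844


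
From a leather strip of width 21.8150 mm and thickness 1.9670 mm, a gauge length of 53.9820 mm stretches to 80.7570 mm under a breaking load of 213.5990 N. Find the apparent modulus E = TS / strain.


TS = F / (w * t) = 213.5990 / (21.8150 * 1.9670) = 4.9778 N/mm^2
strain = (Lf - L0) / L0 = (80.7570 - 53.9820) / 53.9820 = 0.4960
E = TS / strain = 4.9778 / 0.4960 = 10.0360 N/mm^2


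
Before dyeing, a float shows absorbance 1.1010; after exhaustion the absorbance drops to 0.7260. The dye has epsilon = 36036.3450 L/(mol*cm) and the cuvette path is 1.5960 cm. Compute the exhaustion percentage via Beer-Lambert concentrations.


c_initial = A_i / (epsilon * l) = 1.1010 / (36036.3450 * 1.5960) = 1.9143e-05 mol/L
c_final = A_f / (epsilon * l) = 0.7260 / (36036.3450 * 1.5960) = 1.2623e-05 mol/L
Exhaustion = (c_initial - c_final) / c_initial * 100 = (1.9143e-05 - 1.2623e-05) / 1.9143e-05 * 100 = 34.0599 %


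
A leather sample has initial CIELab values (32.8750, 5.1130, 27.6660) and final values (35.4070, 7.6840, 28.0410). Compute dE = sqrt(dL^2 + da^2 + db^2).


dL = 2.5320, da = 2.5710, db = 0.3750
dE = sqrt(2.5320^2 + 2.5710^2 + 0.3750^2) = 3.6279


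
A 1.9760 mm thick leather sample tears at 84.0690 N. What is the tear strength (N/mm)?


Formula: Tear strength = force / thickness
Substituting: Tear strength = 84.0690 / 1.9760
Result: 42.5450 N/mm


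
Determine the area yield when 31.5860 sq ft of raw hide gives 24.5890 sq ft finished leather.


Formula: Yield = finished / raw * 100
Substituting: Yield = 24.5890 / 31.5860 * 100
Result: 77.8478 %


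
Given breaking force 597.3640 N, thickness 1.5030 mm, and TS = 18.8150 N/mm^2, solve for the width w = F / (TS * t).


Formula: w = F / (TS * t)
Substituting: w = 597.3640 / (18.8150 * 1.5030)
Result: 21.1240 mm


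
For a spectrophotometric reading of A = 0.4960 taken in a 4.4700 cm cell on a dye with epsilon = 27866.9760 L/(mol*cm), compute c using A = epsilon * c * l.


Formula: c = A / (epsilon * l)
Substituting: c = 0.4960 / (27866.9760 * 4.4700)
Result: 3.9818e-06 mol/L


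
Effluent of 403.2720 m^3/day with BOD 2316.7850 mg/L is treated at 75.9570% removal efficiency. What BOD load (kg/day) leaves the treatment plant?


Load_in = volume * conc / 1000 = 403.2720 * 2316.7850 / 1000 = 934.2945 kg/day
Removed = Load_in * eff / 100 = 934.2945 * 75.9570 / 100 = 709.6621 kg/day
Load_out = Load_in - Removed = 934.2945 - 709.6621 = 224.6324 kg/day


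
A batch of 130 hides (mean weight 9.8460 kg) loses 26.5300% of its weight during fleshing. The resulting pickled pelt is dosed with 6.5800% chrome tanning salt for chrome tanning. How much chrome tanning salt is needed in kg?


Total_raw = N * avg_wt = 130 * 9.8460 = 1279.9800 kg
Substrate = Total_raw * (1 - loss/100) = 1279.9800 * (1 - 26.5300/100) = 940.4013 kg
Chrome = Substrate * pct / 100 = 940.4013 * 6.5800 / 100 = 61.8784 kg


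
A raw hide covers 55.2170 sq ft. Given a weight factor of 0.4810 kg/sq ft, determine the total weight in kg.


Formula: Weight = area * weight_per_sqft
Substituting: Weight = 55.2170 * 0.4810
Result: 26.5594 kg


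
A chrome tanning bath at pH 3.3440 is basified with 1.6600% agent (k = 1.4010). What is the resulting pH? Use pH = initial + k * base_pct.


Formula: pH_final = pH_initial + k * base_pct
Substituting: pH_final = 3.3440 + 1.4010 * 1.6600
Result: 5.6697


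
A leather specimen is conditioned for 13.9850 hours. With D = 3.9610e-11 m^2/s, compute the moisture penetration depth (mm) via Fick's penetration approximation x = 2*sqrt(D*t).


t = 13.9850 hr * 3600 = 50346.0000 s
D * t = 3.9610e-11 * 50346.0000 = 1.9942e-06
x = 2 * sqrt(D*t) = 2 * sqrt(1.9942e-06) = 0.00282433 m = 2.8243 mm


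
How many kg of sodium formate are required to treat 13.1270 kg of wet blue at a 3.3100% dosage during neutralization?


Formula: Neutralizer = substrate * pct / 100
Substituting: Neutralizer = 13.1270 * 3.3100 / 100
Result: 0.4345 kg


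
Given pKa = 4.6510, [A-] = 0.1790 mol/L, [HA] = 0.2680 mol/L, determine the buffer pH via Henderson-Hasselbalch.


ratio = [A-] / [HA] = 0.1790 / 0.2680 = 0.6679
log10(ratio) = -0.1753
pH = pKa + log10(ratio) = 4.6510 - 0.1753 = 4.4757


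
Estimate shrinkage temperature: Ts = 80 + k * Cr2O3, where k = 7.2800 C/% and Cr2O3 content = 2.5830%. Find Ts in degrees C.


Formula: Ts = 80 + k * Cr2O3
Substituting: Ts = 80 + 7.2800 * 2.5830
Result: 98.8042 C


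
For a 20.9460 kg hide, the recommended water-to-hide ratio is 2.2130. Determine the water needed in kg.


Formula: Water = hide_weight * ratio
Substituting: Water = 20.9460 * 2.2130
Result: 46.3535 kg


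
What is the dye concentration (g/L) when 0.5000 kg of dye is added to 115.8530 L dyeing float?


Formula: Conc = dye_mass(kg) / volume(L) * 1000
Substituting: Conc = 0.5000 / 115.8530 * 1000
Result: 4.3158 g/L


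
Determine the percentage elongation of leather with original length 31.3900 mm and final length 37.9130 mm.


Formula: Elongation = (Lf - L0) / L0 * 100
Substituting: Elongation = (37.9130 - 31.3900) / 31.3900 * 100
Result: 20.7805 %


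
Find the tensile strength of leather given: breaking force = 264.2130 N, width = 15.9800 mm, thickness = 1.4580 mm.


Formula: TS = force / (width * thickness)
Substituting: TS = 264.2130 / (15.9800 * 1.4580)
Result: 11.3402 N/mm^2


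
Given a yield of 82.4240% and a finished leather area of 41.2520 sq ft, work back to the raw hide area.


Formula: raw = finished * 100 / yield
Substituting: raw = 41.2520 * 100 / 82.4240
Result: 50.0485 sq ft


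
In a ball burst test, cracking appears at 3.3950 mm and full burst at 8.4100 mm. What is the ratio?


Formula: Ratio = crack / burst
Substituting: Ratio = 3.3950 / 8.4100
Result: 0.4037


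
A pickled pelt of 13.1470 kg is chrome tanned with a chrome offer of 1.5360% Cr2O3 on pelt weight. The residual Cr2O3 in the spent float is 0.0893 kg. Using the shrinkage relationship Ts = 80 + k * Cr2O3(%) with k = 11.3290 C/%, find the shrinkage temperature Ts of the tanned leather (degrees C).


Offered = pelt * offer_pct / 100 = 13.1470 * 1.5360 / 100 = 0.2019 kg
Uptake = offered - residual = 0.2019 - 0.0893 = 0.1126 kg
Cr2O3% on pelt = uptake / pelt * 100 = 0.1126 / 13.1470 * 100 = 0.8568 %
Ts = 80 + k * Cr2O3% = 80 + 11.3290 * 0.8568 = 89.7062 C


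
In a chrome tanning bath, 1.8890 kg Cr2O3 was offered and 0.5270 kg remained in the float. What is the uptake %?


Formula: Uptake = (offered - residual) / offered * 100
Substituting: Uptake = (1.8890 - 0.5270) / 1.8890 * 100
Result: 72.1016 %


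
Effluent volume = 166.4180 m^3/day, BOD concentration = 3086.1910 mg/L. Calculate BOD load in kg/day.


Formula: BOD_load = volume * conc / 1000
Substituting: BOD_load = 166.4180 * 3086.1910 / 1000
Result: 513.5977 kg/day


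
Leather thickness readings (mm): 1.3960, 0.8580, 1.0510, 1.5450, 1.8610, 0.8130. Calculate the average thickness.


Formula: Average = sum / n
Substituting: Average = 7.5240 / 6
Result: 1.2540 mm


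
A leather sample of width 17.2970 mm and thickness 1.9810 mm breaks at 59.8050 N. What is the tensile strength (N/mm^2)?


Formula: TS = force / (width * thickness)
Substituting: TS = 59.8050 / (17.2970 * 1.9810)
Result: 1.7453 N/mm^2


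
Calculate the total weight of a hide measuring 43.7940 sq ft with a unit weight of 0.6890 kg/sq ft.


Formula: Weight = area * weight_per_sqft
Substituting: Weight = 43.7940 * 0.6890
Result: 30.1741 kg


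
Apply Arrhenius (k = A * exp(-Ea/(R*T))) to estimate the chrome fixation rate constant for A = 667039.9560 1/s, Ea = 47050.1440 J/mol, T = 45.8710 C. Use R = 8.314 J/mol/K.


T_K = T_C + 273.15 = 45.8710 + 273.15 = 319.0210 K
exponent = -Ea / (R * T_K) = -47050.1440 / (8.314 * 319.0210) = -17.7391
k = A * exp(exponent) = 667039.9560 * exp(-17.7391) = 0.0131873 1/s


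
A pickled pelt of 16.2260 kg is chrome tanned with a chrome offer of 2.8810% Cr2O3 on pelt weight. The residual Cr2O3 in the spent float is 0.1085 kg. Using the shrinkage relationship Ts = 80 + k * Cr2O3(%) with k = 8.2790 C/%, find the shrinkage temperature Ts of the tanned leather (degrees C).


Offered = pelt * offer_pct / 100 = 16.2260 * 2.8810 / 100 = 0.4675 kg
Uptake = offered - residual = 0.4675 - 0.1085 = 0.3590 kg
Cr2O3% on pelt = uptake / pelt * 100 = 0.3590 / 16.2260 * 100 = 2.2123 %
Ts = 80 + k * Cr2O3% = 80 + 8.2790 * 2.2123 = 98.3158 C


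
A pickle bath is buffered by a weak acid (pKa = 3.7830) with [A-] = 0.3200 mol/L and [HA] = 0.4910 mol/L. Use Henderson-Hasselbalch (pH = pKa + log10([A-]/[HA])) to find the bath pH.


ratio = [A-] / [HA] = 0.3200 / 0.4910 = 0.6517
log10(ratio) = -0.1859
pH = pKa + log10(ratio) = 3.7830 - 0.1859 = 3.5971


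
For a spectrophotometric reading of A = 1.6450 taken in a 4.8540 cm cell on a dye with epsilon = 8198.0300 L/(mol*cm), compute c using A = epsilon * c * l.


Formula: c = A / (epsilon * l)
Substituting: c = 1.6450 / (8198.0300 * 4.8540)
Result: 4.1339e-05 mol/L


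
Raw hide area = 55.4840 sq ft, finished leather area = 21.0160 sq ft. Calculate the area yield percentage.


Formula: Yield = finished / raw * 100
Substituting: Yield = 21.0160 / 55.4840 * 100
Result: 37.8776 %


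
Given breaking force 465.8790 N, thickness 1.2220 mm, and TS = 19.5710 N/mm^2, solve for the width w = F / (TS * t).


Formula: w = F / (TS * t)
Substituting: w = 465.8790 / (19.5710 * 1.2220)
Result: 19.4800 mm


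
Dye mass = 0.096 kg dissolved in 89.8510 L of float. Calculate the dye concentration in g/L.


Formula: Conc = dye_mass(kg) / volume(L) * 1000
Substituting: Conc = 0.096 / 89.8510 * 1000
Result: 1.0684 g/L


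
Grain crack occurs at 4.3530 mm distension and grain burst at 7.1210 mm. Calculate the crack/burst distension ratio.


Formula: Ratio = crack / burst
Substituting: Ratio = 4.3530 / 7.1210
Result: 0.6113


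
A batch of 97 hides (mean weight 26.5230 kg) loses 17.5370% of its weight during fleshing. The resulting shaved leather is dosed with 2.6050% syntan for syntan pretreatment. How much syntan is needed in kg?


Total_raw = N * avg_wt = 97 * 26.5230 = 2572.7310 kg
Substrate = Total_raw * (1 - loss/100) = 2572.7310 * (1 - 17.5370/100) = 2121.5512 kg
Syntan = Substrate * pct / 100 = 2121.5512 * 2.6050 / 100 = 55.2664 kg


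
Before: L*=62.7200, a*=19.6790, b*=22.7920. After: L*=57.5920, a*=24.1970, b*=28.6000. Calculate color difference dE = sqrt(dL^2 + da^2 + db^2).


dL = -5.1280, da = 4.5180, db = 5.8080
dE = sqrt((-5.1280)^2 + 4.5180^2 + 5.8080^2) = 8.9689


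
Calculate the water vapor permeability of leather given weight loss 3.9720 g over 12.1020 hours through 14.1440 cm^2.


Formula: WVP = loss / (area * time)
Substituting: WVP = 3.9720 / (14.1440 * 12.1020)
Result: 0.0232049 g/(cm^2*hr)


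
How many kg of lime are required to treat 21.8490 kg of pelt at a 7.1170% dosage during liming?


Formula: Lime = substrate * pct / 100
Substituting: Lime = 21.8490 * 7.1170 / 100
Result: 1.5550 kg


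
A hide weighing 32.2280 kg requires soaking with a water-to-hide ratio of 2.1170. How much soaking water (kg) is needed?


Formula: Water = hide_weight * ratio
Substituting: Water = 32.2280 * 2.1170
Result: 68.2267 kg


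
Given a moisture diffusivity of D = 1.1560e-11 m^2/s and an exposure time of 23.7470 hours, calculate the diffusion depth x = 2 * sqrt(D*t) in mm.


t = 23.7470 hr * 3600 = 85489.2000 s
D * t = 1.1560e-11 * 85489.2000 = 9.8826e-07
x = 2 * sqrt(D*t) = 2 * sqrt(9.8826e-07) = 0.00198822 m = 1.9882 mm


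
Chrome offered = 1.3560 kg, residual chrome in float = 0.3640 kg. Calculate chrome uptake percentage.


Formula: Uptake = (offered - residual) / offered * 100
Substituting: Uptake = (1.3560 - 0.3640) / 1.3560 * 100
Result: 73.1563 %


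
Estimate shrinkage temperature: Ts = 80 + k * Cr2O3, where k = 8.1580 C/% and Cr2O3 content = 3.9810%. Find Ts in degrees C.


Formula: Ts = 80 + k * Cr2O3
Substituting: Ts = 80 + 8.1580 * 3.9810
Result: 112.4770 C


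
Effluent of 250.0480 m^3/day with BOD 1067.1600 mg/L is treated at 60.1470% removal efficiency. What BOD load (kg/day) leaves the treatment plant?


Load_in = volume * conc / 1000 = 250.0480 * 1067.1600 / 1000 = 266.8412 kg/day
Removed = Load_in * eff / 100 = 266.8412 * 60.1470 / 100 = 160.4970 kg/day
Load_out = Load_in - Removed = 266.8412 - 160.4970 = 106.3442 kg/day


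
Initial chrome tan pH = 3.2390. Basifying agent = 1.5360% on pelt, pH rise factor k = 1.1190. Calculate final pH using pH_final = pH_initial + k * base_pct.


Formula: pH_final = pH_initial + k * base_pct
Substituting: pH_final = 3.2390 + 1.1190 * 1.5360
Result: 4.9578


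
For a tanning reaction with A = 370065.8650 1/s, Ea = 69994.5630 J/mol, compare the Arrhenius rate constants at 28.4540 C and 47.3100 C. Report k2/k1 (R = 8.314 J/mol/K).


T1 = 28.4540 + 273.15 = 301.6040 K; T2 = 47.3100 + 273.15 = 320.4600 K
k1 = A * exp(-Ea/(R*T1)) = 370065.8650 * exp(-69994.5630/(8.314*301.6040)) = 2.7895e-07 1/s
k2 = A * exp(-Ea/(R*T2)) = 370065.8650 * exp(-69994.5630/(8.314*320.4600)) = 1.4415e-06 1/s
k2/k1 = 1.4415e-06 / 2.7895e-07 = 5.1678


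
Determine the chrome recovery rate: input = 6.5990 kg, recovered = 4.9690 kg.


Formula: Recovery = recovered / input * 100
Substituting: Recovery = 4.9690 / 6.5990 * 100
Result: 75.2993 %


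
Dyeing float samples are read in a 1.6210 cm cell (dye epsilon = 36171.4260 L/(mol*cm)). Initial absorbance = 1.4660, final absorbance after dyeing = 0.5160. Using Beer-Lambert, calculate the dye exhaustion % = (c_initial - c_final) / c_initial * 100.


c_initial = A_i / (epsilon * l) = 1.4660 / (36171.4260 * 1.6210) = 2.5003e-05 mol/L
c_final = A_f / (epsilon * l) = 0.5160 / (36171.4260 * 1.6210) = 8.8004e-06 mol/L
Exhaustion = (c_initial - c_final) / c_initial * 100 = (2.5003e-05 - 8.8004e-06) / 2.5003e-05 * 100 = 64.8022 %


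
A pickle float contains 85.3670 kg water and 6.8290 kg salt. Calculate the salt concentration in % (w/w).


Formula: Conc = salt / (water + salt) * 100
Substituting: Conc = 6.8290 / (85.3670 + 6.8290) * 100
Result: 7.4070 %


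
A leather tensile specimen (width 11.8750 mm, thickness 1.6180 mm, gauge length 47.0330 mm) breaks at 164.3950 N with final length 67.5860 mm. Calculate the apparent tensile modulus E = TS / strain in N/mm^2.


TS = F / (w * t) = 164.3950 / (11.8750 * 1.6180) = 8.5561 N/mm^2
strain = (Lf - L0) / L0 = (67.5860 - 47.0330) / 47.0330 = 0.4370
E = TS / strain = 8.5561 / 0.4370 = 19.5796 N/mm^2


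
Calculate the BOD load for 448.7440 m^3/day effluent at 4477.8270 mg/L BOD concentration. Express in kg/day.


Formula: BOD_load = volume * conc / 1000
Substituting: BOD_load = 448.7440 * 4477.8270 / 1000
Result: 2009.3980 kg/day


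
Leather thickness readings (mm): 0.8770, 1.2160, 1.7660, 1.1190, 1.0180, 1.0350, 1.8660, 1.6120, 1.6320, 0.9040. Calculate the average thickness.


Formula: Average = sum / n
Substituting: Average = 13.0450 / 10
Result: 1.3045 mm


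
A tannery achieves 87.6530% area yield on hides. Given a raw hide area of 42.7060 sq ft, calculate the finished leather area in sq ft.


Formula: finished = raw * yield / 100
Substituting: finished = 42.7060 * 87.6530 / 100
Result: 37.4331 sq ft


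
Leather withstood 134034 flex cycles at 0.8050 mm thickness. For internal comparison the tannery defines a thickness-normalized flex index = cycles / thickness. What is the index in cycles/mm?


Formula: Index = cycles / thickness
Substituting: Index = 134034 / 0.8050
Result: 166501.8634 cycles/mm


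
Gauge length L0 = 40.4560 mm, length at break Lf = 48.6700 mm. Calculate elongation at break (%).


Formula: Elongation = (Lf - L0) / L0 * 100
Substituting: Elongation = (48.6700 - 40.4560) / 40.4560 * 100
Result: 20.3035 %


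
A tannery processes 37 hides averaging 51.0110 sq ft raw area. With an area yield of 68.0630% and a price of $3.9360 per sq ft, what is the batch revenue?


Raw_total = N * avg_area = 37 * 51.0110 = 1887.4070 sq ft
Finished = Raw_total * yield / 100 = 1887.4070 * 68.0630 / 100 = 1284.6258 sq ft
Value = Finished * price = 1284.6258 * 3.9360 = 5056.2873 $


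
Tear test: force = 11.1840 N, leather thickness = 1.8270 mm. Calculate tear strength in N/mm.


Formula: Tear strength = force / thickness
Substituting: Tear strength = 11.1840 / 1.8270
Result: 6.1215 N/mm


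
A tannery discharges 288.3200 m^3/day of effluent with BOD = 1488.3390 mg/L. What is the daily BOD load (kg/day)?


Formula: BOD_load = volume * conc / 1000
Substituting: BOD_load = 288.3200 * 1488.3390 / 1000
Result: 429.1179 kg/day


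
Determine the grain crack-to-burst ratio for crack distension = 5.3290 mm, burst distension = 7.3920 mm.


Formula: Ratio = crack / burst
Substituting: Ratio = 5.3290 / 7.3920
Result: 0.7209


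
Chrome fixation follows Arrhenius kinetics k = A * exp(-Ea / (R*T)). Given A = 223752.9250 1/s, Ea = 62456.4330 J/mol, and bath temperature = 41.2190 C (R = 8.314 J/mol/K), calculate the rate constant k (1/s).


T_K = T_C + 273.15 = 41.2190 + 273.15 = 314.3690 K
exponent = -Ea / (R * T_K) = -62456.4330 / (8.314 * 314.3690) = -23.8961
k = A * exp(exponent) = 223752.9250 * exp(-23.8961) = 9.3716e-06 1/s


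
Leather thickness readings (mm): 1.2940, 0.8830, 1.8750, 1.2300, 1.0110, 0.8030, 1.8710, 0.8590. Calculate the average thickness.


Formula: Average = sum / n
Substituting: Average = 9.8260 / 8
Result: 1.2283 mm


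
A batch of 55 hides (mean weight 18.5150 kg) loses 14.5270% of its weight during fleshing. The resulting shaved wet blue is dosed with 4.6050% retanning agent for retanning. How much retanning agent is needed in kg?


Total_raw = N * avg_wt = 55 * 18.5150 = 1018.3250 kg
Substrate = Total_raw * (1 - loss/100) = 1018.3250 * (1 - 14.5270/100) = 870.3929 kg
Retan = Substrate * pct / 100 = 870.3929 * 4.6050 / 100 = 40.0816 kg


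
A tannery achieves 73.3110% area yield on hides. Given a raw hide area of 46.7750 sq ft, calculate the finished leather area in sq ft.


Formula: finished = raw * yield / 100
Substituting: finished = 46.7750 * 73.3110 / 100
Result: 34.2912 sq ft


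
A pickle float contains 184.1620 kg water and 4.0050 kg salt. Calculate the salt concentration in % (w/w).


Formula: Conc = salt / (water + salt) * 100
Substituting: Conc = 4.0050 / (184.1620 + 4.0050) * 100
Result: 2.1284 %


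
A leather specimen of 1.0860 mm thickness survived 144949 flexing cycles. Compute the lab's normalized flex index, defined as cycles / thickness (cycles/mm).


Formula: Index = cycles / thickness
Substituting: Index = 144949 / 1.0860
Result: 133470.5341 cycles/mm


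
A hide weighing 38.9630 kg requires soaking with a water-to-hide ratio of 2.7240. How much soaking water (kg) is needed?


Formula: Water = hide_weight * ratio
Substituting: Water = 38.9630 * 2.7240
Result: 106.1352 kg


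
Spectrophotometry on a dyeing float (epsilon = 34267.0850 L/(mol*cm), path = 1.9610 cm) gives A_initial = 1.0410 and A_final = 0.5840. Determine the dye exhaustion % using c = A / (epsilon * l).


c_initial = A_i / (epsilon * l) = 1.0410 / (34267.0850 * 1.9610) = 1.5492e-05 mol/L
c_final = A_f / (epsilon * l) = 0.5840 / (34267.0850 * 1.9610) = 8.6908e-06 mol/L
Exhaustion = (c_initial - c_final) / c_initial * 100 = (1.5492e-05 - 8.6908e-06) / 1.5492e-05 * 100 = 43.9001 %


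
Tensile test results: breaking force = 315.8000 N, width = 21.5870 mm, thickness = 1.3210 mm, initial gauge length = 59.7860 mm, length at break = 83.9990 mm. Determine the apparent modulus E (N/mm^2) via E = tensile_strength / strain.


TS = F / (w * t) = 315.8000 / (21.5870 * 1.3210) = 11.0743 N/mm^2
strain = (Lf - L0) / L0 = (83.9990 - 59.7860) / 59.7860 = 0.4050
E = TS / strain = 11.0743 / 0.4050 = 27.3444 N/mm^2


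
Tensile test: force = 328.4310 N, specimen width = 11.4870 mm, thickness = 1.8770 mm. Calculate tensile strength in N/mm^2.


Formula: TS = force / (width * thickness)
Substituting: TS = 328.4310 / (11.4870 * 1.8770)
Result: 15.2326 N/mm^2


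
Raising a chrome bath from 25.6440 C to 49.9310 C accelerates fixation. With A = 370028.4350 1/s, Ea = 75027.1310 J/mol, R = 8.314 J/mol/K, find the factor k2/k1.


T1 = 25.6440 + 273.15 = 298.7940 K; T2 = 49.9310 + 273.15 = 323.0810 K
k1 = A * exp(-Ea/(R*T1)) = 370028.4350 * exp(-75027.1310/(8.314*298.7940)) = 2.8291e-08 1/s
k2 = A * exp(-Ea/(R*T2)) = 370028.4350 * exp(-75027.1310/(8.314*323.0810)) = 2.7395e-07 1/s
k2/k1 = 2.7395e-07 / 2.8291e-08 = 9.6831


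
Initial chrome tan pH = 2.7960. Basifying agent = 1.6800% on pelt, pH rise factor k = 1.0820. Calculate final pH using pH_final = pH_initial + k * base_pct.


Formula: pH_final = pH_initial + k * base_pct
Substituting: pH_final = 2.7960 + 1.0820 * 1.6800
Result: 4.6138


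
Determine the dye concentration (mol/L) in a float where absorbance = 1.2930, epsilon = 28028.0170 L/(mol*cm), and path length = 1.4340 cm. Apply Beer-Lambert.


Formula: c = A / (epsilon * l)
Substituting: c = 1.2930 / (28028.0170 * 1.4340)
Result: 3.2170e-05 mol/L


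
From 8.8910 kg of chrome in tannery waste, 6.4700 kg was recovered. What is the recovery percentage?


Formula: Recovery = recovered / input * 100
Substituting: Recovery = 6.4700 / 8.8910 * 100
Result: 72.7702 %


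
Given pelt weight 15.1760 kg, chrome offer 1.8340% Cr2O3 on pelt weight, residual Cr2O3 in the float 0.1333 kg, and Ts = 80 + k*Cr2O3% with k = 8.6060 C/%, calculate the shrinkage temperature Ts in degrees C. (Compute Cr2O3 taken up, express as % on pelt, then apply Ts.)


Offered = pelt * offer_pct / 100 = 15.1760 * 1.8340 / 100 = 0.2783 kg
Uptake = offered - residual = 0.2783 - 0.1333 = 0.1450 kg
Cr2O3% on pelt = uptake / pelt * 100 = 0.1450 / 15.1760 * 100 = 0.9556 %
Ts = 80 + k * Cr2O3% = 80 + 8.6060 * 0.9556 = 88.2242 C


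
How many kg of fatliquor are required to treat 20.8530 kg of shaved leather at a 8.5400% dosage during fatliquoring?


Formula: Fat = substrate * pct / 100
Substituting: Fat = 20.8530 * 8.5400 / 100
Result: 1.7808 kg


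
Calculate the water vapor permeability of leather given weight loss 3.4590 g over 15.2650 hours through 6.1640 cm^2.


Formula: WVP = loss / (area * time)
Substituting: WVP = 3.4590 / (6.1640 * 15.2650)
Result: 0.0367613 g/(cm^2*hr)


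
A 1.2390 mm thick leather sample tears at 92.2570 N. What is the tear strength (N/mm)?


Formula: Tear strength = force / thickness
Substituting: Tear strength = 92.2570 / 1.2390
Result: 74.4609 N/mm


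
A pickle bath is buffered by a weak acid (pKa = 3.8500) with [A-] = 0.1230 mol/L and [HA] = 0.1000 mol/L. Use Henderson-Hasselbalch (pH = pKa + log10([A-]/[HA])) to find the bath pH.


ratio = [A-] / [HA] = 0.1230 / 0.1000 = 1.2300
log10(ratio) = 0.0899051
pH = pKa + log10(ratio) = 3.8500 + 0.0899051 = 3.9399


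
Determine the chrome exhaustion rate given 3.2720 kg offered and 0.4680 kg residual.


Formula: Uptake = (offered - residual) / offered * 100
Substituting: Uptake = (3.2720 - 0.4680) / 3.2720 * 100
Result: 85.6968 %


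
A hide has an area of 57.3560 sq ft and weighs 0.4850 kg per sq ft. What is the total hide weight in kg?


Formula: Weight = area * weight_per_sqft
Substituting: Weight = 57.3560 * 0.4850
Result: 27.8177 kg


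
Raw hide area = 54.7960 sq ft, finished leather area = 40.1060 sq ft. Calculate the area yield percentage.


Formula: Yield = finished / raw * 100
Substituting: Yield = 40.1060 / 54.7960 * 100
Result: 73.1915 %


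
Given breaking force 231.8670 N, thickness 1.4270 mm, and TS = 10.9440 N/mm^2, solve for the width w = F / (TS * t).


Formula: w = F / (TS * t)
Substituting: w = 231.8670 / (10.9440 * 1.4270)
Result: 14.8470 mm


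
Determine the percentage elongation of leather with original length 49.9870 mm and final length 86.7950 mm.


Formula: Elongation = (Lf - L0) / L0 * 100
Substituting: Elongation = (86.7950 - 49.9870) / 49.9870 * 100
Result: 73.6351 %


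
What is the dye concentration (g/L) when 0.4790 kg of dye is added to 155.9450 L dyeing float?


Formula: Conc = dye_mass(kg) / volume(L) * 1000
Substituting: Conc = 0.4790 / 155.9450 * 1000
Result: 3.0716 g/L


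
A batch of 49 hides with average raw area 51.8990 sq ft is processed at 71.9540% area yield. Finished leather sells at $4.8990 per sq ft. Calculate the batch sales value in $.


Raw_total = N * avg_area = 49 * 51.8990 = 2543.0510 sq ft
Finished = Raw_total * yield / 100 = 2543.0510 * 71.9540 / 100 = 1829.8269 sq ft
Value = Finished * price = 1829.8269 * 4.8990 = 8964.3221 $


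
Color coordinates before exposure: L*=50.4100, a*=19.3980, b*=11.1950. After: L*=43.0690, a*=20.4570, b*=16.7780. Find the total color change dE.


dL = -7.3410, da = 1.0590, db = 5.5830
dE = sqrt((-7.3410)^2 + 1.0590^2 + 5.5830^2) = 9.2834


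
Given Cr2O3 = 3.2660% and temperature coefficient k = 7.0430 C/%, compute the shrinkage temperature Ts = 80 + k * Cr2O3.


Formula: Ts = 80 + k * Cr2O3
Substituting: Ts = 80 + 7.0430 * 3.2660
Result: 103.0024 C


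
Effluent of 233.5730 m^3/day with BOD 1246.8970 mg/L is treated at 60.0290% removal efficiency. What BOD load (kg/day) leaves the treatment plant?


Load_in = volume * conc / 1000 = 233.5730 * 1246.8970 / 1000 = 291.2415 kg/day
Removed = Load_in * eff / 100 = 291.2415 * 60.0290 / 100 = 174.8293 kg/day
Load_out = Load_in - Removed = 291.2415 - 174.8293 = 116.4121 kg/day


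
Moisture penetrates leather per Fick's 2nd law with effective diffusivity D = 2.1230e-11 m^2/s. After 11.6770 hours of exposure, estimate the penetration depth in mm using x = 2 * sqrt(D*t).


t = 11.6770 hr * 3600 = 42037.2000 s
D * t = 2.1230e-11 * 42037.2000 = 8.9245e-07
x = 2 * sqrt(D*t) = 2 * sqrt(8.9245e-07) = 0.00188939 m = 1.8894 mm


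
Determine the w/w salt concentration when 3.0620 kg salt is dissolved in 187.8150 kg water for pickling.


Formula: Conc = salt / (water + salt) * 100
Substituting: Conc = 3.0620 / (187.8150 + 3.0620) * 100
Result: 1.6042 %


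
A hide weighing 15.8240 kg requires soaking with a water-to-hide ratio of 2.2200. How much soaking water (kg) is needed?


Formula: Water = hide_weight * ratio
Substituting: Water = 15.8240 * 2.2200
Result: 35.1293 kg


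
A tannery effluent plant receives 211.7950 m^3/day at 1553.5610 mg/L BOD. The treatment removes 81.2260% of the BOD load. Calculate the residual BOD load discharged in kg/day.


Load_in = volume * conc / 1000 = 211.7950 * 1553.5610 / 1000 = 329.0365 kg/day
Removed = Load_in * eff / 100 = 329.0365 * 81.2260 / 100 = 267.2631 kg/day
Load_out = Load_in - Removed = 329.0365 - 267.2631 = 61.7733 kg/day


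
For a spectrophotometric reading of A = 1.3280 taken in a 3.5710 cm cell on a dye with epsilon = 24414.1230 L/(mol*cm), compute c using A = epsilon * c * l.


Formula: c = A / (epsilon * l)
Substituting: c = 1.3280 / (24414.1230 * 3.5710)
Result: 1.5232e-05 mol/L


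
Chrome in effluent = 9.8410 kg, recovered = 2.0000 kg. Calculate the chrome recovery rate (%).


Formula: Recovery = recovered / input * 100
Substituting: Recovery = 2.0000 / 9.8410 * 100
Result: 20.3231 %


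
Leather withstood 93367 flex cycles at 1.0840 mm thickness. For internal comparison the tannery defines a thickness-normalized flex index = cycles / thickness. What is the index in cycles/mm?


Formula: Index = cycles / thickness
Substituting: Index = 93367 / 1.0840
Result: 86131.9188 cycles/mm


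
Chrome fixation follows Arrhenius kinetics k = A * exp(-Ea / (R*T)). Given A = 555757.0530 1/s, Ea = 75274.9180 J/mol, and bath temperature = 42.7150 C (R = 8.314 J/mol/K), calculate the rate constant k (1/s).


T_K = T_C + 273.15 = 42.7150 + 273.15 = 315.8650 K
exponent = -Ea / (R * T_K) = -75274.9180 / (8.314 * 315.8650) = -28.6641
k = A * exp(exponent) = 555757.0530 * exp(-28.6641) = 1.9779e-07 1/s


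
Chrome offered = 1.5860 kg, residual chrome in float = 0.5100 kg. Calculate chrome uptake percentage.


Formula: Uptake = (offered - residual) / offered * 100
Substituting: Uptake = (1.5860 - 0.5100) / 1.5860 * 100
Result: 67.8436 %


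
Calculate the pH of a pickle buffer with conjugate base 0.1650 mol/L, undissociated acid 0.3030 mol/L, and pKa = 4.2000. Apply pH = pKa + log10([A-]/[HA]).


ratio = [A-] / [HA] = 0.1650 / 0.3030 = 0.5446
log10(ratio) = -0.2640
pH = pKa + log10(ratio) = 4.2000 - 0.2640 = 3.9360


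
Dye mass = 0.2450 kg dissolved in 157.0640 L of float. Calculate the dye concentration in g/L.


Formula: Conc = dye_mass(kg) / volume(L) * 1000
Substituting: Conc = 0.2450 / 157.0640 * 1000
Result: 1.5599 g/L


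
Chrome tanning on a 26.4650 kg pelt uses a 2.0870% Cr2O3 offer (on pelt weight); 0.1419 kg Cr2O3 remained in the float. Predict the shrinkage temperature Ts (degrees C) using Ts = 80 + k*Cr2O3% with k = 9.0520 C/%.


Offered = pelt * offer_pct / 100 = 26.4650 * 2.0870 / 100 = 0.5523 kg
Uptake = offered - residual = 0.5523 - 0.1419 = 0.4104 kg
Cr2O3% on pelt = uptake / pelt * 100 = 0.4104 / 26.4650 * 100 = 1.5508 %
Ts = 80 + k * Cr2O3% = 80 + 9.0520 * 1.5508 = 94.0380 C


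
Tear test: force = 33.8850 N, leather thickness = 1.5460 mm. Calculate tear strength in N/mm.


Formula: Tear strength = force / thickness
Substituting: Tear strength = 33.8850 / 1.5460
Result: 21.9179 N/mm


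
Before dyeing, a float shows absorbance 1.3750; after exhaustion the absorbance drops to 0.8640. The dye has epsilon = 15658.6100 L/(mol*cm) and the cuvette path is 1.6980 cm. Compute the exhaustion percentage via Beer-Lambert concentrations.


c_initial = A_i / (epsilon * l) = 1.3750 / (15658.6100 * 1.6980) = 5.1714e-05 mol/L
c_final = A_f / (epsilon * l) = 0.8640 / (15658.6100 * 1.6980) = 3.2495e-05 mol/L
Exhaustion = (c_initial - c_final) / c_initial * 100 = (5.1714e-05 - 3.2495e-05) / 5.1714e-05 * 100 = 37.1636 %


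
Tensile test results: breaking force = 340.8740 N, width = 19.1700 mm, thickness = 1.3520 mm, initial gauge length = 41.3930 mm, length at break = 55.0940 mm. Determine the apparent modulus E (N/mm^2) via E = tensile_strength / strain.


TS = F / (w * t) = 340.8740 / (19.1700 * 1.3520) = 13.1521 N/mm^2
strain = (Lf - L0) / L0 = (55.0940 - 41.3930) / 41.3930 = 0.3310
E = TS / strain = 13.1521 / 0.3310 = 39.7347 N/mm^2


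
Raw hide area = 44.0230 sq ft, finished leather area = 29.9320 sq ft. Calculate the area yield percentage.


Formula: Yield = finished / raw * 100
Substituting: Yield = 29.9320 / 44.0230 * 100
Result: 67.9917 %


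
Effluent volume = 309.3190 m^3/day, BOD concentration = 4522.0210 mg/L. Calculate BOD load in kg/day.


Formula: BOD_load = volume * conc / 1000
Substituting: BOD_load = 309.3190 * 4522.0210 / 1000
Result: 1398.7470 kg/day


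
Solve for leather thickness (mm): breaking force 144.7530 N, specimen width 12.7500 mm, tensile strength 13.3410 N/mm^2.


Formula: t = F / (TS * w)
Substituting: t = 144.7530 / (13.3410 * 12.7500)
Result: 0.8510 mm


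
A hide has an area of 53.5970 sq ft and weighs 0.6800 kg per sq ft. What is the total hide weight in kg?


Formula: Weight = area * weight_per_sqft
Substituting: Weight = 53.5970 * 0.6800
Result: 36.4460 kg


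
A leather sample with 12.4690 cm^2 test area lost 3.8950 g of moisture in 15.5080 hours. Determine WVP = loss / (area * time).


Formula: WVP = loss / (area * time)
Substituting: WVP = 3.8950 / (12.4690 * 15.5080)
Result: 0.0201428 g/(cm^2*hr)


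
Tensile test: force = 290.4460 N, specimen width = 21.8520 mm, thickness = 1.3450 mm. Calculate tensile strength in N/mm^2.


Formula: TS = force / (width * thickness)
Substituting: TS = 290.4460 / (21.8520 * 1.3450)
Result: 9.8822 N/mm^2


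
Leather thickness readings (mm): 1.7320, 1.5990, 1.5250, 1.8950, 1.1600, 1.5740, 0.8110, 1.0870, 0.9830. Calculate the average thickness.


Formula: Average = sum / n
Substituting: Average = 12.3660 / 9
Result: 1.3740 mm


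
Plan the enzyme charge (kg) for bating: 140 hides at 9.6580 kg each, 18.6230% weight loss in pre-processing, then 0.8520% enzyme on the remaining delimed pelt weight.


Total_raw = N * avg_wt = 140 * 9.6580 = 1352.1200 kg
Substrate = Total_raw * (1 - loss/100) = 1352.1200 * (1 - 18.6230/100) = 1100.3147 kg
Enzyme = Substrate * pct / 100 = 1100.3147 * 0.8520 / 100 = 9.3747 kg


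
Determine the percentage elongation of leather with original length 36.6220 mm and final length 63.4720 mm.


Formula: Elongation = (Lf - L0) / L0 * 100
Substituting: Elongation = (63.4720 - 36.6220) / 36.6220 * 100
Result: 73.3166 %


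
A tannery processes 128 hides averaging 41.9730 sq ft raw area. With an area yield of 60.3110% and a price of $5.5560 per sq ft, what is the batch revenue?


Raw_total = N * avg_area = 128 * 41.9730 = 5372.5440 sq ft
Finished = Raw_total * yield / 100 = 5372.5440 * 60.3110 / 100 = 3240.2350 sq ft
Value = Finished * price = 3240.2350 * 5.5560 = 18002.7457 $


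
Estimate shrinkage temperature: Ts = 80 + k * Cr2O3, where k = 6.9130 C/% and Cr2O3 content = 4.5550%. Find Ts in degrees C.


Formula: Ts = 80 + k * Cr2O3
Substituting: Ts = 80 + 6.9130 * 4.5550
Result: 111.4887 C


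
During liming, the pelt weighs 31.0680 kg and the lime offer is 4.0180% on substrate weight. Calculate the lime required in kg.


Formula: Lime = substrate * pct / 100
Substituting: Lime = 31.0680 * 4.0180 / 100
Result: 1.2483 kg


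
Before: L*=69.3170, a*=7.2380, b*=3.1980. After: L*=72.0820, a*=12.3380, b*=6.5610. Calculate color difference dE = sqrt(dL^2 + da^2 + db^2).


dL = 2.7650, da = 5.1000, db = 3.3630
dE = sqrt(2.7650^2 + 5.1000^2 + 3.3630^2) = 6.7056


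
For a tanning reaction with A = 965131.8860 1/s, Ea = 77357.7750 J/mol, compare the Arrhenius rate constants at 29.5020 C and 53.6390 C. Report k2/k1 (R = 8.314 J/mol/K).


T1 = 29.5020 + 273.15 = 302.6520 K; T2 = 53.6390 + 273.15 = 326.7890 K
k1 = A * exp(-Ea/(R*T1)) = 965131.8860 * exp(-77357.7750/(8.314*302.6520)) = 4.2948e-08 1/s
k2 = A * exp(-Ea/(R*T2)) = 965131.8860 * exp(-77357.7750/(8.314*326.7890)) = 4.1602e-07 1/s
k2/k1 = 4.1602e-07 / 4.2948e-08 = 9.6865


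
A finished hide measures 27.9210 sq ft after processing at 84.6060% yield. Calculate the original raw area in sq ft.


Formula: raw = finished * 100 / yield
Substituting: raw = 27.9210 * 100 / 84.6060
Result: 33.0012 sq ft
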